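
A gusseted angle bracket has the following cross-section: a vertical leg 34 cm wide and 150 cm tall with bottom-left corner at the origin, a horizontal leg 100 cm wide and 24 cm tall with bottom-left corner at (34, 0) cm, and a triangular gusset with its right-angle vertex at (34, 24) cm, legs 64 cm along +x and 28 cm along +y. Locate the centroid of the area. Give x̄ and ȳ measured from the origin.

x̄ = 40.24 cm, ȳ = 52.54 cm

vertical leg: A = 34 × 150 = 5100.00, centroid at (17.00, 75.00).
horizontal leg: A = 100 × 24 = 2400.00, centroid at (84.00, 12.00).
gusset: A = ½·64·28 = 896.00, centroid at (55.33, 33.33).
ΣA = 8396.00 cm², ΣAx̄ = 337878.67 cm³, ΣAȳ = 441166.67 cm³.
x̄ = 337878.67/8396.00 = 40.24 cm; ȳ = 441166.67/8396.00 = 52.54 cm.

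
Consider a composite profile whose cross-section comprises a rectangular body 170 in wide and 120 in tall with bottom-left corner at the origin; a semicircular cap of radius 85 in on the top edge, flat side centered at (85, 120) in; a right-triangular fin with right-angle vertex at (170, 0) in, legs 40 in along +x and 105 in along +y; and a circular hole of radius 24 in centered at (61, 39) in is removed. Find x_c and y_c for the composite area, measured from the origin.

rectangular body: A = 170 × 120 = 20400.00, centroid at (85.00, 60.00).
semicircular top: A = ½π·85² = 11349.00, centroid at (85.00, 156.08).
triangular fin: A = ½·40·105 = 2100.00, centroid at (183.33, 35.00).
hole: A = −π·24² = -1809.56, centroid at (61.00, 39.00).
ΣA = 32039.45 in², ΣAx_c = 2973282.29 in³, ΣAy_c = 2998224.34 in³.
x_c = 2973282.29/32039.45 = 92.80 in; y_c = 2998224.34/32039.45 = 93.58 in.

x_c = 92.80 in, y_c = 93.58 in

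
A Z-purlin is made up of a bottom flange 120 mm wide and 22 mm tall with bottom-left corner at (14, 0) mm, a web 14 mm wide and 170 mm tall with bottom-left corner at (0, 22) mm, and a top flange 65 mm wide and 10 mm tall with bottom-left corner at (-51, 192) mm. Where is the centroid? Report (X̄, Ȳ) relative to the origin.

bottom flange: A = 120 × 22 = 2640.00, centroid at (74.00, 11.00).
web: A = 14 × 170 = 2380.00, centroid at (7.00, 107.00).
top flange: A = 65 × 10 = 650.00, centroid at (-18.50, 197.00).
ΣA = 5670.00 mm², ΣAX̄ = 199995.00 mm³, ΣAȲ = 411750.00 mm³.
X̄ = 199995.00/5670.00 = 35.27 mm; Ȳ = 411750.00/5670.00 = 72.62 mm.

X̄ = 35.27 mm, Ȳ = 72.62 mm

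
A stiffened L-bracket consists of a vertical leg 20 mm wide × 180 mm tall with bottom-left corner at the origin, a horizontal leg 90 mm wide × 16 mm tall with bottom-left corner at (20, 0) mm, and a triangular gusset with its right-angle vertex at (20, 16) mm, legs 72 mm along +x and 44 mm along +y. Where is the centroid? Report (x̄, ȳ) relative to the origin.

vertical leg: A = 20 × 180 = 3600.00, centroid at (10.00, 90.00).
horizontal leg: A = 90 × 16 = 1440.00, centroid at (65.00, 8.00).
gusset: A = ½·72·44 = 1584.00, centroid at (44.00, 30.67).
ΣA = 6624.00 mm², ΣAx̄ = 199296.00 mm³, ΣAȳ = 384096.00 mm³.
x̄ = 199296.00/6624.00 = 30.09 mm; ȳ = 384096.00/6624.00 = 57.99 mm.

x̄ = 30.09 mm, ȳ = 57.99 mm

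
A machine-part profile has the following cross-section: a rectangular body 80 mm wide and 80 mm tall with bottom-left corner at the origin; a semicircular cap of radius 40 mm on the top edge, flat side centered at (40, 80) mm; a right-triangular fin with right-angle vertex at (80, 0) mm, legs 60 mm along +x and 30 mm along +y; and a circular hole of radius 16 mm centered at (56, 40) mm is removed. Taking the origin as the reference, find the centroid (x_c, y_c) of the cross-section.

rectangular body: A = 80 × 80 = 6400.00, centroid at (40.00, 40.00).
semicircular top: A = ½π·40² = 2513.27, centroid at (40.00, 96.98).
triangular fin: A = ½·60·30 = 900.00, centroid at (100.00, 10.00).
hole: A = −π·16² = -804.25, centroid at (56.00, 40.00).
ΣA = 9009.03 mm²
ΣAx_c = (6400.00)(40.00) + (2513.27)(40.00) + (900.00)(100.00) + (-804.25)(56.00) = 401493.09 mm³
ΣAy_c = (6400.00)(40.00) + (2513.27)(96.98) + (900.00)(10.00) + (-804.25)(40.00) = 476558.69 mm³
x_c = 401493.09 / 9009.03 = 44.57 mm
y_c = 476558.69 / 9009.03 = 52.90 mm

x_c = 44.57 mm, y_c = 52.90 mm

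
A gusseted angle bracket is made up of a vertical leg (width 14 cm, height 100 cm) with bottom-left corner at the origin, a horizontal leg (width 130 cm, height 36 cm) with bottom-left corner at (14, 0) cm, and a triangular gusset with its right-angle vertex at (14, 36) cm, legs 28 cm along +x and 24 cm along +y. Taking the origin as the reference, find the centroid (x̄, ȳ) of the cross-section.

vertical leg: A = 14 × 100 = 1400.00, centroid at (7.00, 50.00).
horizontal leg: A = 130 × 36 = 4680.00, centroid at (79.00, 18.00).
gusset: A = ½·28·24 = 336.00, centroid at (23.33, 44.00).
ΣA = 6416.00 cm², ΣAx̄ = 387360.00 cm³, ΣAȳ = 169024.00 cm³.
x̄ = 387360.00/6416.00 = 60.37 cm; ȳ = 169024.00/6416.00 = 26.34 cm.

x̄ = 60.37 cm, ȳ = 26.34 cm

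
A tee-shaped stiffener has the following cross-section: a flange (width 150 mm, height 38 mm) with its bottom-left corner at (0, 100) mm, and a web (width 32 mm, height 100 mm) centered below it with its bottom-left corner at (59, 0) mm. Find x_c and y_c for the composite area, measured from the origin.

Part | A | x̄ᵢ | ȳᵢ | A·x̄ᵢ | A·ȳᵢ
web | 3200.00 | 75.00 | 50.00 | 240000.00 | 160000.00
flange | 5700.00 | 75.00 | 119.00 | 427500.00 | 678300.00
Σ | 8900.00 |  |  | 667500.00 | 838300.00
x_c = 667500.00 / 8900.00 = 75.00 mm
y_c = 838300.00 / 8900.00 = 94.19 mm

x_c = 75.00 mm, y_c = 94.19 mm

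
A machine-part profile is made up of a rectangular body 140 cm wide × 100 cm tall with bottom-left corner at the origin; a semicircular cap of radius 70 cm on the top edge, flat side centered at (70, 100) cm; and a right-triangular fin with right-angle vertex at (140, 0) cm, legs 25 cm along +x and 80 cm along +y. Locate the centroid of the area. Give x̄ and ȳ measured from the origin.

x̄ = 73.45 cm, ȳ = 76.00 cm

Part | A | x̄ᵢ | ȳᵢ | A·x̄ᵢ | A·ȳᵢ
rectangular body | 14000.00 | 70.00 | 50.00 | 980000.00 | 700000.00
semicircular top | 7696.90 | 70.00 | 129.71 | 538783.14 | 998356.87
triangular fin | 1000.00 | 148.33 | 26.67 | 148333.33 | 26666.67
Σ | 22696.90 |  |  | 1667116.47 | 1725023.53
x̄ = 1667116.47 / 22696.90 = 73.45 cm
ȳ = 1725023.53 / 22696.90 = 76.00 cm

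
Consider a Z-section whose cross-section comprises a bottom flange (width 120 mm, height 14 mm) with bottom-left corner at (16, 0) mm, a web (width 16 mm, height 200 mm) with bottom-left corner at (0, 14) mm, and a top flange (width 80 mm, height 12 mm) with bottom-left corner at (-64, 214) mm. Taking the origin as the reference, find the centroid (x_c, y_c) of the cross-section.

x_c = 22.30 mm, y_c = 100.64 mm

bottom flange: A = 120 × 14 = 1680.00, centroid at (76.00, 7.00).
web: A = 16 × 200 = 3200.00, centroid at (8.00, 114.00).
top flange: A = 80 × 12 = 960.00, centroid at (-24.00, 220.00).
ΣA = 5840.00 mm², ΣAx_c = 130240.00 mm³, ΣAy_c = 587760.00 mm³.
x_c = 130240.00/5840.00 = 22.30 mm; y_c = 587760.00/5840.00 = 100.64 mm.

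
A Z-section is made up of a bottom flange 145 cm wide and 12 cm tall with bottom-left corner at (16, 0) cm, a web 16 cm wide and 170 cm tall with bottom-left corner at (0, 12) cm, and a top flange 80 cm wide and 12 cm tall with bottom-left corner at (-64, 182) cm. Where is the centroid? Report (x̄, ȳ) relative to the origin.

x̄ = 28.18 cm, ȳ = 83.90 cm

Part | A | x̄ᵢ | ȳᵢ | A·x̄ᵢ | A·ȳᵢ
bottom flange | 1740.00 | 88.50 | 6.00 | 153990.00 | 10440.00
web | 2720.00 | 8.00 | 97.00 | 21760.00 | 263840.00
top flange | 960.00 | -24.00 | 188.00 | -23040.00 | 180480.00
Σ | 5420.00 |  |  | 152710.00 | 454760.00
x̄ = 152710.00 / 5420.00 = 28.18 cm
ȳ = 454760.00 / 5420.00 = 83.90 cm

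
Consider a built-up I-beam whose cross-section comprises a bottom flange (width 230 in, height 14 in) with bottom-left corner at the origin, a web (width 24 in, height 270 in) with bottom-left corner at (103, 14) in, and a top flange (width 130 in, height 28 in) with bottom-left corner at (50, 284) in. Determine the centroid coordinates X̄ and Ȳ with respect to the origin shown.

bottom flange: A = 230 × 14 = 3220.00, centroid at (115.00, 7.00).
web: A = 24 × 270 = 6480.00, centroid at (115.00, 149.00).
top flange: A = 130 × 28 = 3640.00, centroid at (115.00, 298.00).
ΣA = 13340.00 in²
ΣAX̄ = (3220.00)(115.00) + (6480.00)(115.00) + (3640.00)(115.00) = 1534100.00 in³
ΣAȲ = (3220.00)(7.00) + (6480.00)(149.00) + (3640.00)(298.00) = 2072780.00 in³
X̄ = 1534100.00 / 13340.00 = 115.00 in
Ȳ = 2072780.00 / 13340.00 = 155.38 in

X̄ = 115.00 in, Ȳ = 155.38 in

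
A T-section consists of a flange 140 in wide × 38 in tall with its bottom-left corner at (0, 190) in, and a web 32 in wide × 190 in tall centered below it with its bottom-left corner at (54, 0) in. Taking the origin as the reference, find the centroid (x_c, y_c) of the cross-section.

x_c = 70.00 in, y_c = 148.20 in

Part | A | x̄ᵢ | ȳᵢ | A·x̄ᵢ | A·ȳᵢ
web | 6080.00 | 70.00 | 95.00 | 425600.00 | 577600.00
flange | 5320.00 | 70.00 | 209.00 | 372400.00 | 1111880.00
Σ | 11400.00 |  |  | 798000.00 | 1689480.00
x_c = 798000.00 / 11400.00 = 70.00 in
y_c = 1689480.00 / 11400.00 = 148.20 in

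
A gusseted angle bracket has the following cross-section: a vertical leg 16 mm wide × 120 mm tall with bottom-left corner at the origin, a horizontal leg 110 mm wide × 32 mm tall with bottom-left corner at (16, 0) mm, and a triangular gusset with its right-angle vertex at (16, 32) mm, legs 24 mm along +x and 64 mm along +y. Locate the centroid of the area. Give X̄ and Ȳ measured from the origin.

X̄ = 45.70 mm, Ȳ = 34.23 mm

Part | A | x̄ᵢ | ȳᵢ | A·x̄ᵢ | A·ȳᵢ
vertical leg | 1920.00 | 8.00 | 60.00 | 15360.00 | 115200.00
horizontal leg | 3520.00 | 71.00 | 16.00 | 249920.00 | 56320.00
gusset | 768.00 | 24.00 | 53.33 | 18432.00 | 40960.00
Σ | 6208.00 |  |  | 283712.00 | 212480.00
X̄ = 283712.00 / 6208.00 = 45.70 mm
Ȳ = 212480.00 / 6208.00 = 34.23 mm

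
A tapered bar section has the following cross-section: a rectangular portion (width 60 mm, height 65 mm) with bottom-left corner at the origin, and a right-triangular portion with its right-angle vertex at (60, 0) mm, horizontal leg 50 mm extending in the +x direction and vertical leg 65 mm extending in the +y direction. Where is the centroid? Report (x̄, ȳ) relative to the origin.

rectangular portion: A = 60 × 65 = 3900.00, centroid at (30.00, 32.50).
triangular portion: A = ½·50·65 = 1625.00, centroid at (76.67, 21.67).
ΣA = 5525.00 mm², ΣAx̄ = 241583.33 mm³, ΣAȳ = 161958.33 mm³.
x̄ = 241583.33/5525.00 = 43.73 mm; ȳ = 161958.33/5525.00 = 29.31 mm.

x̄ = 43.73 mm, ȳ = 29.31 mm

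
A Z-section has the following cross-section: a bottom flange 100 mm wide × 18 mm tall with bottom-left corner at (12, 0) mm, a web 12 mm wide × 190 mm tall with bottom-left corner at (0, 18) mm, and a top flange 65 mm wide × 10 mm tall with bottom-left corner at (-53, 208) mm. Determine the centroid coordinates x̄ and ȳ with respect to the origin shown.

x̄ = 23.67 mm, ȳ = 87.16 mm

Part | A | x̄ᵢ | ȳᵢ | A·x̄ᵢ | A·ȳᵢ
bottom flange | 1800.00 | 62.00 | 9.00 | 111600.00 | 16200.00
web | 2280.00 | 6.00 | 113.00 | 13680.00 | 257640.00
top flange | 650.00 | -20.50 | 213.00 | -13325.00 | 138450.00
Σ | 4730.00 |  |  | 111955.00 | 412290.00
x̄ = 111955.00 / 4730.00 = 23.67 mm
ȳ = 412290.00 / 4730.00 = 87.16 mm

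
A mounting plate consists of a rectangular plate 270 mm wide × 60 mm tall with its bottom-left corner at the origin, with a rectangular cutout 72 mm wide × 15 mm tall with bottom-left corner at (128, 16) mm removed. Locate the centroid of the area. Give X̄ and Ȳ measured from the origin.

plate: A = 270 × 60 = 16200.00, centroid at (135.00, 30.00).
hole: A = −(72 × 15) = -1080.00, centroid at (164.00, 23.50).
ΣA = 15120.00 mm², ΣAX̄ = 2009880.00 mm³, ΣAȲ = 460620.00 mm³.
X̄ = 2009880.00/15120.00 = 132.93 mm; Ȳ = 460620.00/15120.00 = 30.46 mm.

X̄ = 132.93 mm, Ȳ = 30.46 mm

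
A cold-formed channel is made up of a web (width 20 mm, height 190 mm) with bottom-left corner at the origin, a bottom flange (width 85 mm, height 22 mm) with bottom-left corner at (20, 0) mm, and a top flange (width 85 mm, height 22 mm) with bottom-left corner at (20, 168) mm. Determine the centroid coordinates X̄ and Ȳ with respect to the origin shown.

Part | A | x̄ᵢ | ȳᵢ | A·x̄ᵢ | A·ȳᵢ
web | 3800.00 | 10.00 | 95.00 | 38000.00 | 361000.00
bottom flange | 1870.00 | 62.50 | 11.00 | 116875.00 | 20570.00
top flange | 1870.00 | 62.50 | 179.00 | 116875.00 | 334730.00
Σ | 7540.00 |  |  | 271750.00 | 716300.00
X̄ = 271750.00 / 7540.00 = 36.04 mm
Ȳ = 716300.00 / 7540.00 = 95.00 mm

X̄ = 36.04 mm, Ȳ = 95.00 mm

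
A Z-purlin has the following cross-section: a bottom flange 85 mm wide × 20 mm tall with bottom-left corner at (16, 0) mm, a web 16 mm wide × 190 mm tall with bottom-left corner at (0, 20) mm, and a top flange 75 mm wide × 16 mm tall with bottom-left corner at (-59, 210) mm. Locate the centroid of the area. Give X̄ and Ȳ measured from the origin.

bottom flange: A = 85 × 20 = 1700.00, centroid at (58.50, 10.00).
web: A = 16 × 190 = 3040.00, centroid at (8.00, 115.00).
top flange: A = 75 × 16 = 1200.00, centroid at (-21.50, 218.00).
ΣA = 5940.00 mm²
ΣAX̄ = (1700.00)(58.50) + (3040.00)(8.00) + (1200.00)(-21.50) = 97970.00 mm³
ΣAȲ = (1700.00)(10.00) + (3040.00)(115.00) + (1200.00)(218.00) = 628200.00 mm³
X̄ = 97970.00 / 5940.00 = 16.49 mm
Ȳ = 628200.00 / 5940.00 = 105.76 mm

X̄ = 16.49 mm, Ȳ = 105.76 mm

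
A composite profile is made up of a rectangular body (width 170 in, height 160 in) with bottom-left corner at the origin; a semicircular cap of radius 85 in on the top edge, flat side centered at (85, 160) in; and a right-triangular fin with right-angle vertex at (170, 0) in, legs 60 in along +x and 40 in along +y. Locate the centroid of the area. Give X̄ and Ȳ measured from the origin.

Part | A | x̄ᵢ | ȳᵢ | A·x̄ᵢ | A·ȳᵢ
rectangular body | 27200.00 | 85.00 | 80.00 | 2312000.00 | 2176000.00
semicircular top | 11349.00 | 85.00 | 196.08 | 964665.29 | 2225257.22
triangular fin | 1200.00 | 190.00 | 13.33 | 228000.00 | 16000.00
Σ | 39749.00 |  |  | 3504665.29 | 4417257.22
X̄ = 3504665.29 / 39749.00 = 88.17 in
Ȳ = 4417257.22 / 39749.00 = 111.13 in

X̄ = 88.17 in, Ȳ = 111.13 in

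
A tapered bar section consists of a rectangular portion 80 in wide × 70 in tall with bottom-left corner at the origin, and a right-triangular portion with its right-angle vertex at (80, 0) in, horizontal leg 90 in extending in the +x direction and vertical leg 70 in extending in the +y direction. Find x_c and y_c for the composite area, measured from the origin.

Part | A | x̄ᵢ | ȳᵢ | A·x̄ᵢ | A·ȳᵢ
rectangular portion | 5600.00 | 40.00 | 35.00 | 224000.00 | 196000.00
triangular portion | 3150.00 | 110.00 | 23.33 | 346500.00 | 73500.00
Σ | 8750.00 |  |  | 570500.00 | 269500.00
x_c = 570500.00 / 8750.00 = 65.20 in
y_c = 269500.00 / 8750.00 = 30.80 in

x_c = 65.20 in, y_c = 30.80 in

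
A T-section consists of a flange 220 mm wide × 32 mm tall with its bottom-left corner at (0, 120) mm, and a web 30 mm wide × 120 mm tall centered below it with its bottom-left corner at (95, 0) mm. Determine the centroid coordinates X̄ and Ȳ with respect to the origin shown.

X̄ = 110.00 mm, Ȳ = 110.29 mm

Part | A | x̄ᵢ | ȳᵢ | A·x̄ᵢ | A·ȳᵢ
web | 3600.00 | 110.00 | 60.00 | 396000.00 | 216000.00
flange | 7040.00 | 110.00 | 136.00 | 774400.00 | 957440.00
Σ | 10640.00 |  |  | 1170400.00 | 1173440.00
X̄ = 1170400.00 / 10640.00 = 110.00 mm
Ȳ = 1173440.00 / 10640.00 = 110.29 mm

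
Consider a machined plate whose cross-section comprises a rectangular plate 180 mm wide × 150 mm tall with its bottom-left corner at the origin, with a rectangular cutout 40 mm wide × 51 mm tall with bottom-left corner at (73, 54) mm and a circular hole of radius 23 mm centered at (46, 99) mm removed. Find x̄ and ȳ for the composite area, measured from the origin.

plate: A = 180 × 150 = 27000.00, centroid at (90.00, 75.00).
hole 1: A = −(40 × 51) = -2040.00, centroid at (93.00, 79.50).
hole 2: A = −π·23² = -1661.90, centroid at (46.00, 99.00).
ΣA = 23298.10 mm²
ΣAx̄ = (27000.00)(90.00) + (-2040.00)(93.00) + (-1661.90)(46.00) = 2163832.48 mm³
ΣAȳ = (27000.00)(75.00) + (-2040.00)(79.50) + (-1661.90)(99.00) = 1698291.65 mm³
x̄ = 2163832.48 / 23298.10 = 92.88 mm
ȳ = 1698291.65 / 23298.10 = 72.89 mm

x̄ = 92.88 mm, ȳ = 72.89 mm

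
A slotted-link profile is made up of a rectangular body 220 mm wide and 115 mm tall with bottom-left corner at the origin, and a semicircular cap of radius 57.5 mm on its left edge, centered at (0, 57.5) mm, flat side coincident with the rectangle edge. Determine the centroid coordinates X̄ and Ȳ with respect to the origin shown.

rectangular body: A = 220 × 115 = 25300.00, centroid at (110.00, 57.50).
semicircular end: A = ½π·57.5² = 5193.45, centroid at (-24.40, 57.50).
ΣA = 30493.45 mm²
ΣAX̄ = (25300.00)(110.00) + (5193.45)(-24.40) = 2656260.42 mm³
ΣAȲ = (25300.00)(57.50) + (5193.45)(57.50) = 1753373.11 mm³
X̄ = 2656260.42 / 30493.45 = 87.11 mm
Ȳ = 1753373.11 / 30493.45 = 57.50 mm

X̄ = 87.11 mm, Ȳ = 57.50 mm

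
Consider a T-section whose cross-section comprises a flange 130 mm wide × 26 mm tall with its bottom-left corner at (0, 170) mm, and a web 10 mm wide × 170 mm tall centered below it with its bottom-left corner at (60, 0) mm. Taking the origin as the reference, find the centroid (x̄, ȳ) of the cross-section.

x̄ = 65.00 mm, ȳ = 150.20 mm

web: A = 10 × 170 = 1700.00, centroid at (65.00, 85.00).
flange: A = 130 × 26 = 3380.00, centroid at (65.00, 183.00).
ΣA = 5080.00 mm²
ΣAx̄ = (1700.00)(65.00) + (3380.00)(65.00) = 330200.00 mm³
ΣAȳ = (1700.00)(85.00) + (3380.00)(183.00) = 763040.00 mm³
x̄ = 330200.00 / 5080.00 = 65.00 mm
ȳ = 763040.00 / 5080.00 = 150.20 mm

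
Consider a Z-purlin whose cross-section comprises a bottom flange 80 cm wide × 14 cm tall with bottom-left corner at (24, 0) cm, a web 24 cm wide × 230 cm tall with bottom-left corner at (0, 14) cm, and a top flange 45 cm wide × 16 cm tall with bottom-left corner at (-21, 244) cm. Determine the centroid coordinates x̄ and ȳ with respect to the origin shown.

bottom flange: A = 80 × 14 = 1120.00, centroid at (64.00, 7.00).
web: A = 24 × 230 = 5520.00, centroid at (12.00, 129.00).
top flange: A = 45 × 16 = 720.00, centroid at (1.50, 252.00).
ΣA = 7360.00 cm², ΣAx̄ = 139000.00 cm³, ΣAȳ = 901360.00 cm³.
x̄ = 139000.00/7360.00 = 18.89 cm; ȳ = 901360.00/7360.00 = 122.47 cm.

x̄ = 18.89 cm, ȳ = 122.47 cm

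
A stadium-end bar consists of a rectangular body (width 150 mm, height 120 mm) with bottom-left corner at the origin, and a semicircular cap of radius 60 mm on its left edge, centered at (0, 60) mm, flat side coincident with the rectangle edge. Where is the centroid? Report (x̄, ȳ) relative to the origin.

x̄ = 50.98 mm, ȳ = 60.00 mm

rectangular body: A = 150 × 120 = 18000.00, centroid at (75.00, 60.00).
semicircular end: A = ½π·60² = 5654.87, centroid at (-25.46, 60.00).
ΣA = 23654.87 mm²
ΣAx̄ = (18000.00)(75.00) + (5654.87)(-25.46) = 1206000.00 mm³
ΣAȳ = (18000.00)(60.00) + (5654.87)(60.00) = 1419292.01 mm³
x̄ = 1206000.00 / 23654.87 = 50.98 mm
ȳ = 1419292.01 / 23654.87 = 60.00 mm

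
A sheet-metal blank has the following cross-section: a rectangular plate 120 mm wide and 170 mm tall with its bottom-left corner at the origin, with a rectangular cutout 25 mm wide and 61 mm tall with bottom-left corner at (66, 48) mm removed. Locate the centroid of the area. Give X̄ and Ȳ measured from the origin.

plate: A = 120 × 170 = 20400.00, centroid at (60.00, 85.00).
hole: A = −(25 × 61) = -1525.00, centroid at (78.50, 78.50).
ΣA = 18875.00 mm²
ΣAX̄ = (20400.00)(60.00) + (-1525.00)(78.50) = 1104287.50 mm³
ΣAȲ = (20400.00)(85.00) + (-1525.00)(78.50) = 1614287.50 mm³
X̄ = 1104287.50 / 18875.00 = 58.51 mm
Ȳ = 1614287.50 / 18875.00 = 85.53 mm

X̄ = 58.51 mm, Ȳ = 85.53 mm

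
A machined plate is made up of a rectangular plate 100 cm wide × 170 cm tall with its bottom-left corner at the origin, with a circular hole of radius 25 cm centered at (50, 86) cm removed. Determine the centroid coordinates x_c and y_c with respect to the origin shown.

x_c = 50.00 cm, y_c = 84.87 cm

plate: A = 100 × 170 = 17000.00, centroid at (50.00, 85.00).
hole: A = −π·25² = -1963.50, centroid at (50.00, 86.00).
ΣA = 15036.50 cm², ΣAx_c = 751825.23 cm³, ΣAy_c = 1276139.39 cm³.
x_c = 751825.23/15036.50 = 50.00 cm; y_c = 1276139.39/15036.50 = 84.87 cm.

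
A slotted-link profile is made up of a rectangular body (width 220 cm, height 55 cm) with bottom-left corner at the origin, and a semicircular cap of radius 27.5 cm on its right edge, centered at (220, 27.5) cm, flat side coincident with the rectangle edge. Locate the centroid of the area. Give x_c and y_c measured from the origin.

x_c = 120.88 cm, y_c = 27.50 cm

rectangular body: A = 220 × 55 = 12100.00, centroid at (110.00, 27.50).
semicircular end: A = ½π·27.5² = 1187.91, centroid at (231.67, 27.50).
ΣA = 13287.91 cm², ΣAx_c = 1606205.82 cm³, ΣAy_c = 365417.65 cm³.
x_c = 1606205.82/13287.91 = 120.88 cm; y_c = 365417.65/13287.91 = 27.50 cm.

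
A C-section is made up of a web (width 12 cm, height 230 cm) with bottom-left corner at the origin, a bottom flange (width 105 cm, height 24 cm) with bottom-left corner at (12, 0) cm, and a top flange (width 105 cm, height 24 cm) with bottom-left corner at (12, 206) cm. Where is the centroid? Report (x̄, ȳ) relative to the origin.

web: A = 12 × 230 = 2760.00, centroid at (6.00, 115.00).
bottom flange: A = 105 × 24 = 2520.00, centroid at (64.50, 12.00).
top flange: A = 105 × 24 = 2520.00, centroid at (64.50, 218.00).
ΣA = 7800.00 cm²
ΣAx̄ = (2760.00)(6.00) + (2520.00)(64.50) + (2520.00)(64.50) = 341640.00 cm³
ΣAȳ = (2760.00)(115.00) + (2520.00)(12.00) + (2520.00)(218.00) = 897000.00 cm³
x̄ = 341640.00 / 7800.00 = 43.80 cm
ȳ = 897000.00 / 7800.00 = 115.00 cm

x̄ = 43.80 cm, ȳ = 115.00 cm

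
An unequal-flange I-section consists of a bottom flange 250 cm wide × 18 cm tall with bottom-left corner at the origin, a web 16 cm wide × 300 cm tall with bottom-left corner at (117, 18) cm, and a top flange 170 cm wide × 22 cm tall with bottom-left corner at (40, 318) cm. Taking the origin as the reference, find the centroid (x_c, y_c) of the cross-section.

bottom flange: A = 250 × 18 = 4500.00, centroid at (125.00, 9.00).
web: A = 16 × 300 = 4800.00, centroid at (125.00, 168.00).
top flange: A = 170 × 22 = 3740.00, centroid at (125.00, 329.00).
ΣA = 13040.00 cm², ΣAx_c = 1630000.00 cm³, ΣAy_c = 2077360.00 cm³.
x_c = 1630000.00/13040.00 = 125.00 cm; y_c = 2077360.00/13040.00 = 159.31 cm.

x_c = 125.00 cm, y_c = 159.31 cm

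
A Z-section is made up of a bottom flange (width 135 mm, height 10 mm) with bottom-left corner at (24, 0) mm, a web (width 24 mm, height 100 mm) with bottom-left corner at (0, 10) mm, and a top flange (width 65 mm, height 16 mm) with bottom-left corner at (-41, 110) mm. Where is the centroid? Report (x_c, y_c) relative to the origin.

Part | A | x̄ᵢ | ȳᵢ | A·x̄ᵢ | A·ȳᵢ
bottom flange | 1350.00 | 91.50 | 5.00 | 123525.00 | 6750.00
web | 2400.00 | 12.00 | 60.00 | 28800.00 | 144000.00
top flange | 1040.00 | -8.50 | 118.00 | -8840.00 | 122720.00
Σ | 4790.00 |  |  | 143485.00 | 273470.00
x_c = 143485.00 / 4790.00 = 29.96 mm
y_c = 273470.00 / 4790.00 = 57.09 mm

x_c = 29.96 mm, y_c = 57.09 mm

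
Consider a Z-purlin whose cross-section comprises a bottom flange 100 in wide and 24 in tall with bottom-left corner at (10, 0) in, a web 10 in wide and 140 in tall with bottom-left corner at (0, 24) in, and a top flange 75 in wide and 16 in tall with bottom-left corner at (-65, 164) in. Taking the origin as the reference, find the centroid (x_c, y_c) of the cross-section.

Part | A | x̄ᵢ | ȳᵢ | A·x̄ᵢ | A·ȳᵢ
bottom flange | 2400.00 | 60.00 | 12.00 | 144000.00 | 28800.00
web | 1400.00 | 5.00 | 94.00 | 7000.00 | 131600.00
top flange | 1200.00 | -27.50 | 172.00 | -33000.00 | 206400.00
Σ | 5000.00 |  |  | 118000.00 | 366800.00
x_c = 118000.00 / 5000.00 = 23.60 in
y_c = 366800.00 / 5000.00 = 73.36 in

x_c = 23.60 in, y_c = 73.36 in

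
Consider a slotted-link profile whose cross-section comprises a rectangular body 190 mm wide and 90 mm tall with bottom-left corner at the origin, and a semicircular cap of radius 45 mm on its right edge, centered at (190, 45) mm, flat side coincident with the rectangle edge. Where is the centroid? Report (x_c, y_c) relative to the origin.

x_c = 112.90 mm, y_c = 45.00 mm

Part | A | x̄ᵢ | ȳᵢ | A·x̄ᵢ | A·ȳᵢ
rectangular body | 17100.00 | 95.00 | 45.00 | 1624500.00 | 769500.00
semicircular end | 3180.86 | 209.10 | 45.00 | 665113.89 | 143138.82
Σ | 20280.86 |  |  | 2289613.89 | 912638.82
x_c = 2289613.89 / 20280.86 = 112.90 mm
y_c = 912638.82 / 20280.86 = 45.00 mm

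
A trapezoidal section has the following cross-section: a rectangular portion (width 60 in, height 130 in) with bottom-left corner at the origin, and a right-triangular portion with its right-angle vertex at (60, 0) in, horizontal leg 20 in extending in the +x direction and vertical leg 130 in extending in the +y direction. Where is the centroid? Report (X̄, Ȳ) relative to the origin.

X̄ = 35.24 in, Ȳ = 61.90 in

rectangular portion: A = 60 × 130 = 7800.00, centroid at (30.00, 65.00).
triangular portion: A = ½·20·130 = 1300.00, centroid at (66.67, 43.33).
ΣA = 9100.00 in²
ΣAX̄ = (7800.00)(30.00) + (1300.00)(66.67) = 320666.67 in³
ΣAȲ = (7800.00)(65.00) + (1300.00)(43.33) = 563333.33 in³
X̄ = 320666.67 / 9100.00 = 35.24 in
Ȳ = 563333.33 / 9100.00 = 61.90 in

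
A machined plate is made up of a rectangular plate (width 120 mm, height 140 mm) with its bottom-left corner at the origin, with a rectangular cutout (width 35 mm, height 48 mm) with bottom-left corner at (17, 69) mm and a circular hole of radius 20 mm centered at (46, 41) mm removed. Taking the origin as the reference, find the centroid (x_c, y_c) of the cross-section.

Part | A | x̄ᵢ | ȳᵢ | A·x̄ᵢ | A·ȳᵢ
plate | 16800.00 | 60.00 | 70.00 | 1008000.00 | 1176000.00
hole 1 | -1680.00 | 34.50 | 93.00 | -57960.00 | -156240.00
hole 2 | -1256.64 | 46.00 | 41.00 | -57805.30 | -51522.12
Σ | 13863.36 |  |  | 892234.70 | 968237.88
x_c = 892234.70 / 13863.36 = 64.36 mm
y_c = 968237.88 / 13863.36 = 69.84 mm

x_c = 64.36 mm, y_c = 69.84 mm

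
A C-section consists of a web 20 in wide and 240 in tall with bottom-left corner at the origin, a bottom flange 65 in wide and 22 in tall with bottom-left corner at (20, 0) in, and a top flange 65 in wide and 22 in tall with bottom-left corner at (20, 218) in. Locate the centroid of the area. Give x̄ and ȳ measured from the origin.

x̄ = 25.87 in, ȳ = 120.00 in

web: A = 20 × 240 = 4800.00, centroid at (10.00, 120.00).
bottom flange: A = 65 × 22 = 1430.00, centroid at (52.50, 11.00).
top flange: A = 65 × 22 = 1430.00, centroid at (52.50, 229.00).
ΣA = 7660.00 in²
ΣAx̄ = (4800.00)(10.00) + (1430.00)(52.50) + (1430.00)(52.50) = 198150.00 in³
ΣAȳ = (4800.00)(120.00) + (1430.00)(11.00) + (1430.00)(229.00) = 919200.00 in³
x̄ = 198150.00 / 7660.00 = 25.87 in
ȳ = 919200.00 / 7660.00 = 120.00 in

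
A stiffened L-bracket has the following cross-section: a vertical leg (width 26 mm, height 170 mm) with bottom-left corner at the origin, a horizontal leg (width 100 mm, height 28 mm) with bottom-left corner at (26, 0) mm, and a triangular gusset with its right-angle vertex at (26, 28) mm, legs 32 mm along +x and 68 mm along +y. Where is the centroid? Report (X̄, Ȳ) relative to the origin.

X̄ = 37.33 mm, Ȳ = 56.58 mm

vertical leg: A = 26 × 170 = 4420.00, centroid at (13.00, 85.00).
horizontal leg: A = 100 × 28 = 2800.00, centroid at (76.00, 14.00).
gusset: A = ½·32·68 = 1088.00, centroid at (36.67, 50.67).
ΣA = 8308.00 mm²
ΣAX̄ = (4420.00)(13.00) + (2800.00)(76.00) + (1088.00)(36.67) = 310153.33 mm³
ΣAȲ = (4420.00)(85.00) + (2800.00)(14.00) + (1088.00)(50.67) = 470025.33 mm³
X̄ = 310153.33 / 8308.00 = 37.33 mm
Ȳ = 470025.33 / 8308.00 = 56.58 mm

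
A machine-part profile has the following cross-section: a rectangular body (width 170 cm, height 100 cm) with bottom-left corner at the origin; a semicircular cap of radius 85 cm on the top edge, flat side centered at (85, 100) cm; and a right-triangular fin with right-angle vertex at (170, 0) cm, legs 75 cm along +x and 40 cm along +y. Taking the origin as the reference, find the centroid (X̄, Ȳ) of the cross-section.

rectangular body: A = 170 × 100 = 17000.00, centroid at (85.00, 50.00).
semicircular top: A = ½π·85² = 11349.00, centroid at (85.00, 136.08).
triangular fin: A = ½·75·40 = 1500.00, centroid at (195.00, 13.33).
ΣA = 29849.00 cm², ΣAX̄ = 2702165.29 cm³, ΣAȲ = 2414317.01 cm³.
X̄ = 2702165.29/29849.00 = 90.53 cm; Ȳ = 2414317.01/29849.00 = 80.88 cm.

X̄ = 90.53 cm, Ȳ = 80.88 cm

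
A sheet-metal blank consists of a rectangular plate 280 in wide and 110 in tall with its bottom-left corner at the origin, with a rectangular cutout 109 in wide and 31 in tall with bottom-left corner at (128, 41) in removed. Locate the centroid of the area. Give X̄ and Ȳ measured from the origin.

plate: A = 280 × 110 = 30800.00, centroid at (140.00, 55.00).
hole: A = −(109 × 31) = -3379.00, centroid at (182.50, 56.50).
ΣA = 27421.00 in², ΣAX̄ = 3695332.50 in³, ΣAȲ = 1503086.50 in³.
X̄ = 3695332.50/27421.00 = 134.76 in; Ȳ = 1503086.50/27421.00 = 54.82 in.

X̄ = 134.76 in, Ȳ = 54.82 in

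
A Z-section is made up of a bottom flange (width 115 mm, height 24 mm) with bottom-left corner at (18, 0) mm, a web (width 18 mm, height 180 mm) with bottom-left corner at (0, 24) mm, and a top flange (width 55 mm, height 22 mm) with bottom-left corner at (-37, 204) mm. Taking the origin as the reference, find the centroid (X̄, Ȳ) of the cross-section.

X̄ = 31.35 mm, Ȳ = 91.90 mm

bottom flange: A = 115 × 24 = 2760.00, centroid at (75.50, 12.00).
web: A = 18 × 180 = 3240.00, centroid at (9.00, 114.00).
top flange: A = 55 × 22 = 1210.00, centroid at (-9.50, 215.00).
ΣA = 7210.00 mm²
ΣAX̄ = (2760.00)(75.50) + (3240.00)(9.00) + (1210.00)(-9.50) = 226045.00 mm³
ΣAȲ = (2760.00)(12.00) + (3240.00)(114.00) + (1210.00)(215.00) = 662630.00 mm³
X̄ = 226045.00 / 7210.00 = 31.35 mm
Ȳ = 662630.00 / 7210.00 = 91.90 mm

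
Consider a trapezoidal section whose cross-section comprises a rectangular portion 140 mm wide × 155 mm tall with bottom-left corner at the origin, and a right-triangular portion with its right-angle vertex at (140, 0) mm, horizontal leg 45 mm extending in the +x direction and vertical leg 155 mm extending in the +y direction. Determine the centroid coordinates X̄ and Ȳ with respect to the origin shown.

Part | A | x̄ᵢ | ȳᵢ | A·x̄ᵢ | A·ȳᵢ
rectangular portion | 21700.00 | 70.00 | 77.50 | 1519000.00 | 1681750.00
triangular portion | 3487.50 | 155.00 | 51.67 | 540562.50 | 180187.50
Σ | 25187.50 |  |  | 2059562.50 | 1861937.50
X̄ = 2059562.50 / 25187.50 = 81.77 mm
Ȳ = 1861937.50 / 25187.50 = 73.92 mm

X̄ = 81.77 mm, Ȳ = 73.92 mm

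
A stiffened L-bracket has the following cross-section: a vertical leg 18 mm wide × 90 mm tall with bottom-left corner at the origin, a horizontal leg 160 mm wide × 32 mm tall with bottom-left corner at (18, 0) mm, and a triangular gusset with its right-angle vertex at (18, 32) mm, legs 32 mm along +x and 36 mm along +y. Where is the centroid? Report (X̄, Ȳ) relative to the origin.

vertical leg: A = 18 × 90 = 1620.00, centroid at (9.00, 45.00).
horizontal leg: A = 160 × 32 = 5120.00, centroid at (98.00, 16.00).
gusset: A = ½·32·36 = 576.00, centroid at (28.67, 44.00).
ΣA = 7316.00 mm²
ΣAX̄ = (1620.00)(9.00) + (5120.00)(98.00) + (576.00)(28.67) = 532852.00 mm³
ΣAȲ = (1620.00)(45.00) + (5120.00)(16.00) + (576.00)(44.00) = 180164.00 mm³
X̄ = 532852.00 / 7316.00 = 72.83 mm
Ȳ = 180164.00 / 7316.00 = 24.63 mm

X̄ = 72.83 mm, Ȳ = 24.63 mm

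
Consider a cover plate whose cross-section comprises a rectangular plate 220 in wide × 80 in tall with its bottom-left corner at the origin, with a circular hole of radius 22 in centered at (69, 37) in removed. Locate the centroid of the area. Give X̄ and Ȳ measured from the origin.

X̄ = 113.88 in, Ȳ = 40.28 in

plate: A = 220 × 80 = 17600.00, centroid at (110.00, 40.00).
hole: A = −π·22² = -1520.53, centroid at (69.00, 37.00).
ΣA = 16079.47 in²
ΣAX̄ = (17600.00)(110.00) + (-1520.53)(69.00) = 1831083.37 in³
ΣAȲ = (17600.00)(40.00) + (-1520.53)(37.00) = 647740.36 in³
X̄ = 1831083.37 / 16079.47 = 113.88 in
Ȳ = 647740.36 / 16079.47 = 40.28 in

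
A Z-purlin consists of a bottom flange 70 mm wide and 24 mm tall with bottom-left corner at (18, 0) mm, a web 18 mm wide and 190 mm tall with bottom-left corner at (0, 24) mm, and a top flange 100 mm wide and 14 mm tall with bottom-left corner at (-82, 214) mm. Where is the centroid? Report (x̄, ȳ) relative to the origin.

x̄ = 11.54 mm, ȳ = 113.31 mm

bottom flange: A = 70 × 24 = 1680.00, centroid at (53.00, 12.00).
web: A = 18 × 190 = 3420.00, centroid at (9.00, 119.00).
top flange: A = 100 × 14 = 1400.00, centroid at (-32.00, 221.00).
ΣA = 6500.00 mm²
ΣAx̄ = (1680.00)(53.00) + (3420.00)(9.00) + (1400.00)(-32.00) = 75020.00 mm³
ΣAȳ = (1680.00)(12.00) + (3420.00)(119.00) + (1400.00)(221.00) = 736540.00 mm³
x̄ = 75020.00 / 6500.00 = 11.54 mm
ȳ = 736540.00 / 6500.00 = 113.31 mm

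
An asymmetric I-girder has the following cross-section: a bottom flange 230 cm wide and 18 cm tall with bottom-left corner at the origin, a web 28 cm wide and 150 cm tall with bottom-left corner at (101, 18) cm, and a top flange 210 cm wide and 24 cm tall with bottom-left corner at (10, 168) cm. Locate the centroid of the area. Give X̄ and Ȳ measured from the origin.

bottom flange: A = 230 × 18 = 4140.00, centroid at (115.00, 9.00).
web: A = 28 × 150 = 4200.00, centroid at (115.00, 93.00).
top flange: A = 210 × 24 = 5040.00, centroid at (115.00, 180.00).
ΣA = 13380.00 cm²
ΣAX̄ = (4140.00)(115.00) + (4200.00)(115.00) + (5040.00)(115.00) = 1538700.00 cm³
ΣAȲ = (4140.00)(9.00) + (4200.00)(93.00) + (5040.00)(180.00) = 1335060.00 cm³
X̄ = 1538700.00 / 13380.00 = 115.00 cm
Ȳ = 1335060.00 / 13380.00 = 99.78 cm

X̄ = 115.00 cm, Ȳ = 99.78 cm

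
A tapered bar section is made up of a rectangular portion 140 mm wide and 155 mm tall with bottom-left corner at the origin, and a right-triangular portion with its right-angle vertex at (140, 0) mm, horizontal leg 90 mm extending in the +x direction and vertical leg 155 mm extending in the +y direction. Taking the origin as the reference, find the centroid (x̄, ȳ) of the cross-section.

x̄ = 94.32 mm, ȳ = 71.22 mm

Part | A | x̄ᵢ | ȳᵢ | A·x̄ᵢ | A·ȳᵢ
rectangular portion | 21700.00 | 70.00 | 77.50 | 1519000.00 | 1681750.00
triangular portion | 6975.00 | 170.00 | 51.67 | 1185750.00 | 360375.00
Σ | 28675.00 |  |  | 2704750.00 | 2042125.00
x̄ = 2704750.00 / 28675.00 = 94.32 mm
ȳ = 2042125.00 / 28675.00 = 71.22 mm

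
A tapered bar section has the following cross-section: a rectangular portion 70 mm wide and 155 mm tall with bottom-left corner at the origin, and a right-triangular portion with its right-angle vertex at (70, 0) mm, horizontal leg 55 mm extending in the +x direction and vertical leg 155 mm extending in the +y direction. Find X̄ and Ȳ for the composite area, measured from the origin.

X̄ = 50.04 mm, Ȳ = 70.21 mm

rectangular portion: A = 70 × 155 = 10850.00, centroid at (35.00, 77.50).
triangular portion: A = ½·55·155 = 4262.50, centroid at (88.33, 51.67).
ΣA = 15112.50 mm², ΣAX̄ = 756270.83 mm³, ΣAȲ = 1061104.17 mm³.
X̄ = 756270.83/15112.50 = 50.04 mm; Ȳ = 1061104.17/15112.50 = 70.21 mm.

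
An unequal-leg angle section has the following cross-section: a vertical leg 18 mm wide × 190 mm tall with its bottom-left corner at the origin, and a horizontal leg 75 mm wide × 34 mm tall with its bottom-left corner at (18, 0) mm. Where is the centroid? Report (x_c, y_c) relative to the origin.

Part | A | x̄ᵢ | ȳᵢ | A·x̄ᵢ | A·ȳᵢ
vertical leg | 3420.00 | 9.00 | 95.00 | 30780.00 | 324900.00
horizontal leg | 2550.00 | 55.50 | 17.00 | 141525.00 | 43350.00
Σ | 5970.00 |  |  | 172305.00 | 368250.00
x_c = 172305.00 / 5970.00 = 28.86 mm
y_c = 368250.00 / 5970.00 = 61.68 mm

x_c = 28.86 mm, y_c = 61.68 mm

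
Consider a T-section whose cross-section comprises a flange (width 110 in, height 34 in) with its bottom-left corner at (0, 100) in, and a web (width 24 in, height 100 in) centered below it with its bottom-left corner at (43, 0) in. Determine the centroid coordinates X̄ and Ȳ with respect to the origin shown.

X̄ = 55.00 in, Ȳ = 90.81 in

web: A = 24 × 100 = 2400.00, centroid at (55.00, 50.00).
flange: A = 110 × 34 = 3740.00, centroid at (55.00, 117.00).
ΣA = 6140.00 in²
ΣAX̄ = (2400.00)(55.00) + (3740.00)(55.00) = 337700.00 in³
ΣAȲ = (2400.00)(50.00) + (3740.00)(117.00) = 557580.00 in³
X̄ = 337700.00 / 6140.00 = 55.00 in
Ȳ = 557580.00 / 6140.00 = 90.81 in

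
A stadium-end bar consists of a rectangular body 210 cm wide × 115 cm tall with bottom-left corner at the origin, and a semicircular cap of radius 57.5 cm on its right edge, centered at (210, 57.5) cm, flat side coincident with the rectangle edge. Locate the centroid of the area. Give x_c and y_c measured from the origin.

Part | A | x̄ᵢ | ȳᵢ | A·x̄ᵢ | A·ȳᵢ
rectangular body | 24150.00 | 105.00 | 57.50 | 2535750.00 | 1388625.00
semicircular end | 5193.45 | 234.40 | 57.50 | 1217363.11 | 298623.11
Σ | 29343.45 |  |  | 3753113.11 | 1687248.11
x_c = 3753113.11 / 29343.45 = 127.90 cm
y_c = 1687248.11 / 29343.45 = 57.50 cm

x_c = 127.90 cm, y_c = 57.50 cm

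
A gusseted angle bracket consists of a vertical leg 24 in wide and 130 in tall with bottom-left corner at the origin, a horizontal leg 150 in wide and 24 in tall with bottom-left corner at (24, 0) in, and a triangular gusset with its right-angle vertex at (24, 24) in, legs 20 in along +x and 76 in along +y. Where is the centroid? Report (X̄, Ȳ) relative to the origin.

vertical leg: A = 24 × 130 = 3120.00, centroid at (12.00, 65.00).
horizontal leg: A = 150 × 24 = 3600.00, centroid at (99.00, 12.00).
gusset: A = ½·20·76 = 760.00, centroid at (30.67, 49.33).
ΣA = 7480.00 in²
ΣAX̄ = (3120.00)(12.00) + (3600.00)(99.00) + (760.00)(30.67) = 417146.67 in³
ΣAȲ = (3120.00)(65.00) + (3600.00)(12.00) + (760.00)(49.33) = 283493.33 in³
X̄ = 417146.67 / 7480.00 = 55.77 in
Ȳ = 283493.33 / 7480.00 = 37.90 in

X̄ = 55.77 in, Ȳ = 37.90 in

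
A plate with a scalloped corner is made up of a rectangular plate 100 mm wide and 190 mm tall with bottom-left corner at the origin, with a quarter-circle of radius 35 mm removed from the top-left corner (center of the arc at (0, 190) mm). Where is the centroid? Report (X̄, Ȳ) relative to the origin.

Part | A | x̄ᵢ | ȳᵢ | A·x̄ᵢ | A·ȳᵢ
plate | 19000.00 | 50.00 | 95.00 | 950000.00 | 1805000.00
removed quarter-circle | -962.11 | 14.85 | 175.15 | -14291.67 | -168509.76
Σ | 18037.89 |  |  | 935708.33 | 1636490.24
X̄ = 935708.33 / 18037.89 = 51.87 mm
Ȳ = 1636490.24 / 18037.89 = 90.73 mm

X̄ = 51.87 mm, Ȳ = 90.73 mm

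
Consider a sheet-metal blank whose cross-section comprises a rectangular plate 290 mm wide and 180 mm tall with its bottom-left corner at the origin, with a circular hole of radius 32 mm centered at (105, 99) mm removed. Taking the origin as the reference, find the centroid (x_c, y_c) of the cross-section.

x_c = 147.63 mm, y_c = 89.41 mm

Part | A | x̄ᵢ | ȳᵢ | A·x̄ᵢ | A·ȳᵢ
plate | 52200.00 | 145.00 | 90.00 | 7569000.00 | 4698000.00
hole | -3216.99 | 105.00 | 99.00 | -337784.04 | -318482.10
Σ | 48983.01 |  |  | 7231215.96 | 4379517.90
x_c = 7231215.96 / 48983.01 = 147.63 mm
y_c = 4379517.90 / 48983.01 = 89.41 mm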